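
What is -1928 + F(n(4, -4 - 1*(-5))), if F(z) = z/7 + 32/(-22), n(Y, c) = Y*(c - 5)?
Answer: -148744/77 ≈ -1931.7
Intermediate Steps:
n(Y, c) = Y*(-5 + c)
F(z) = -16/11 + z/7 (F(z) = z*(⅐) + 32*(-1/22) = z/7 - 16/11 = -16/11 + z/7)
-1928 + F(n(4, -4 - 1*(-5))) = -1928 + (-16/11 + (4*(-5 + (-4 - 1*(-5))))/7) = -1928 + (-16/11 + (4*(-5 + (-4 + 5)))/7) = -1928 + (-16/11 + (4*(-5 + 1))/7) = -1928 + (-16/11 + (4*(-4))/7) = -1928 + (-16/11 + (⅐)*(-16)) = -1928 + (-16/11 - 16/7) = -1928 - 288/77 = -148744/77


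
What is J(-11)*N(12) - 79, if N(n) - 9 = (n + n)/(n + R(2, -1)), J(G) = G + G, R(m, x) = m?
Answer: -2203/7 ≈ -314.71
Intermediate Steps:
J(G) = 2*G
N(n) = 9 + 2*n/(2 + n) (N(n) = 9 + (n + n)/(n + 2) = 9 + (2*n)/(2 + n) = 9 + 2*n/(2 + n))
J(-11)*N(12) - 79 = (2*(-11))*((18 + 11*12)/(2 + 12)) - 79 = -22*(18 + 132)/14 - 79 = -11*150/7 - 79 = -22*75/7 - 79 = -1650/7 - 79 = -2203/7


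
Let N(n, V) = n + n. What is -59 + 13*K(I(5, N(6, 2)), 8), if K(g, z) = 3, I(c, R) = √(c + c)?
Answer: -20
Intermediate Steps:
N(n, V) = 2*n
I(c, R) = √2*√c (I(c, R) = √(2*c) = √2*√c)
-59 + 13*K(I(5, N(6, 2)), 8) = -59 + 13*3 = -59 + 39 = -20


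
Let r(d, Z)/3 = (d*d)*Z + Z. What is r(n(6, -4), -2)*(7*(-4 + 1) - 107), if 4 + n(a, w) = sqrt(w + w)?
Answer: 6912 - 12288*I*sqrt(2) ≈ 6912.0 - 17378.0*I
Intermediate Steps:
n(a, w) = -4 + sqrt(2)*sqrt(w) (n(a, w) = -4 + sqrt(w + w) = -4 + sqrt(2*w) = -4 + sqrt(2)*sqrt(w))
r(d, Z) = 3*Z + 3*Z*d**2 (r(d, Z) = 3*((d*d)*Z + Z) = 3*(d**2*Z + Z) = 3*(Z*d**2 + Z) = 3*(Z + Z*d**2) = 3*Z + 3*Z*d**2)
r(n(6, -4), -2)*(7*(-4 + 1) - 107) = (3*(-2)*(1 + (-4 + sqrt(2)*sqrt(-4))**2))*(7*(-4 + 1) - 107) = (3*(-2)*(1 + (-4 + sqrt(2)*(2*I))**2))*(7*(-3) - 107) = (3*(-2)*(1 + (-4 + 2*I*sqrt(2))**2))*(-21 - 107) = (-6 - 6*(-4 + 2*I*sqrt(2))**2)*(-128) = 768 + 768*(-4 + 2*I*sqrt(2))**2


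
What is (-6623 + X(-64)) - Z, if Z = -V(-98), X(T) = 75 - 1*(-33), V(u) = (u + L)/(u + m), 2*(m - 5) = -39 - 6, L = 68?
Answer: -501635/77 ≈ -6514.7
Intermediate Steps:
m = -35/2 (m = 5 + (-39 - 6)/2 = 5 + (½)*(-45) = 5 - 45/2 = -35/2 ≈ -17.500)
V(u) = (68 + u)/(-35/2 + u) (V(u) = (u + 68)/(u - 35/2) = (68 + u)/(-35/2 + u))
X(T) = 108 (X(T) = 75 + 33 = 108)
Z = -20/77 (Z = -2*(68 - 98)/(-35 + 2*(-98)) = -2*(-30)/(-35 - 196) = -2*(-30)/(-231) = -2*(-1)*(-30)/231 = -1*20/77 = -20/77 ≈ -0.25974)
(-6623 + X(-64)) - Z = (-6623 + 108) - 1*(-20/77) = -6515 + 20/77 = -501635/77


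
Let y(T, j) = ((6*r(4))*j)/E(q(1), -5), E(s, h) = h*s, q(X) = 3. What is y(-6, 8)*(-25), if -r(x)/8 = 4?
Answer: -2560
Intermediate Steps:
r(x) = -32 (r(x) = -8*4 = -32)
y(T, j) = 64*j/5 (y(T, j) = ((6*(-32))*j)/((-5*3)) = -192*j/(-15) = -192*j*(-1/15) = 64*j/5)
y(-6, 8)*(-25) = ((64/5)*8)*(-25) = (512/5)*(-25) = -2560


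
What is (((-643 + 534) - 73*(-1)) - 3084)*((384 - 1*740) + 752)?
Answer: -1235520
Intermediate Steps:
(((-643 + 534) - 73*(-1)) - 3084)*((384 - 1*740) + 752) = ((-109 + 73) - 3084)*((384 - 740) + 752) = (-36 - 3084)*(-356 + 752) = -3120*396 = -1235520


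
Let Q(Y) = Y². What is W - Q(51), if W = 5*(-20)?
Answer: -2701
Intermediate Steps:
W = -100
W - Q(51) = -100 - 1*51² = -100 - 1*2601 = -100 - 2601 = -2701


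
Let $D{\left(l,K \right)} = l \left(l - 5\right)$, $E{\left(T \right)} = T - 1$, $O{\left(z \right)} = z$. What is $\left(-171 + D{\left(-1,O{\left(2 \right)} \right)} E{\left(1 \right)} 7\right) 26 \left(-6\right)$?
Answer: $26676$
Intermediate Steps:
$E{\left(T \right)} = -1 + T$ ($E{\left(T \right)} = T - 1 = -1 + T$)
$D{\left(l,K \right)} = l \left(-5 + l\right)$
$\left(-171 + D{\left(-1,O{\left(2 \right)} \right)} E{\left(1 \right)} 7\right) 26 \left(-6\right) = \left(-171 + - (-5 - 1) \left(-1 + 1\right) 7\right) 26 \left(-6\right) = \left(-171 + \left(-1\right) \left(-6\right) 0 \cdot 7\right) \left(-156\right) = \left(-171 + 6 \cdot 0 \cdot 7\right) \left(-156\right) = \left(-171 + 0 \cdot 7\right) \left(-156\right) = \left(-171 + 0\right) \left(-156\right) = \left(-171\right) \left(-156\right) = 26676$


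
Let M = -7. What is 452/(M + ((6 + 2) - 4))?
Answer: -452/3 ≈ -150.67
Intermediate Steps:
452/(M + ((6 + 2) - 4)) = 452/(-7 + ((6 + 2) - 4)) = 452/(-7 + (8 - 4)) = 452/(-7 + 4) = 452/(-3) = 452*(-⅓) = -452/3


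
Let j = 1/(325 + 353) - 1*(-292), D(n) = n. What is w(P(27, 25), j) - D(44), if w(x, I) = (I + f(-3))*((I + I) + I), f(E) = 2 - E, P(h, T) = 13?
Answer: 39859292527/153228 ≈ 2.6013e+5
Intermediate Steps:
j = 197977/678 (j = 1/678 + 292 = 197977/678 ≈ 292.00)
w(x, I) = 3*I*(5 + I) (w(x, I) = (I + (2 - 1*(-3)))*((I + I) + I) = (I + (2 + 3))*(2*I + I) = (I + 5)*(3*I) = (5 + I)*(3*I) = 3*I*(5 + I))
w(P(27, 25), j) - D(44) = 3*(197977/678)*(5 + 197977/678) - 1*44 = 3*(197977/678)*(201367/678) - 44 = 39866034559/153228 - 44 = 39859292527/153228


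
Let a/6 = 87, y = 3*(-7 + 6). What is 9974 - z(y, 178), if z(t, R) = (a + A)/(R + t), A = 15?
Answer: 1744913/175 ≈ 9970.9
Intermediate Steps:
y = -3 (y = 3*(-1) = -3)
a = 522 (a = 6*87 = 522)
z(t, R) = 537/(R + t) (z(t, R) = (522 + 15)/(R + t) = 537/(R + t))
9974 - z(y, 178) = 9974 - 537/(178 - 3) = 9974 - 537/175 = 1744913/175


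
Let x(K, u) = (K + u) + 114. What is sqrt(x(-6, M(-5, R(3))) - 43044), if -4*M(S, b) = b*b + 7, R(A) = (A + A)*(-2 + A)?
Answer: I*sqrt(171787)/2 ≈ 207.24*I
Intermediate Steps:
R(A) = 2*A*(-2 + A) (R(A) = (2*A)*(-2 + A) = 2*A*(-2 + A))
M(S, b) = -7/4 - b**2/4 (M(S, b) = -(b*b + 7)/4 = -(b**2 + 7)/4 = -(7 + b**2)/4 = -7/4 - b**2/4)
x(K, u) = 114 + K + u
sqrt(x(-6, M(-5, R(3))) - 43044) = sqrt((114 - 6 + (-7/4 - 36*(-2 + 3)**2/4)) - 43044) = sqrt((114 - 6 + (-7/4 - (2*3*1)**2/4)) - 43044) = sqrt((114 - 6 + (-7/4 - 1/4*6**2)) - 43044) = sqrt((114 - 6 + (-7/4 - 1/4*36)) - 43044) = sqrt((114 - 6 + (-7/4 - 9)) - 43044) = sqrt((114 - 6 - 43/4) - 43044) = sqrt(389/4 - 43044) = sqrt(-171787/4) = I*sqrt(171787)/2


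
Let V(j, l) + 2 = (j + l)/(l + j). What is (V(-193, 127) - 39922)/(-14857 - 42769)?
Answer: 39923/57626 ≈ 0.69279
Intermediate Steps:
V(j, l) = -1 (V(j, l) = -2 + (j + l)/(l + j) = -2 + (j + l)/(j + l) = -2 + 1 = -1)
(V(-193, 127) - 39922)/(-14857 - 42769) = (-1 - 39922)/(-14857 - 42769) = -39923/(-57626) = -39923*(-1/57626) = 39923/57626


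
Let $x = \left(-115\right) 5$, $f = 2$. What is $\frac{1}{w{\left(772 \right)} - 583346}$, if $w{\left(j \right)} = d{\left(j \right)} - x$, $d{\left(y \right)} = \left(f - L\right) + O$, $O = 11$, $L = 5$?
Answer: $- \frac{1}{582763} \approx -1.716 \cdot 10^{-6}$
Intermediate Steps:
$d{\left(y \right)} = 8$ ($d{\left(y \right)} = \left(2 - 5\right) + 11 = -3 + 11 = 8$)
$x = -575$
$w{\left(j \right)} = 583$ ($w{\left(j \right)} = 8 - -575 = 8 + 575 = 583$)
$\frac{1}{w{\left(772 \right)} - 583346} = \frac{1}{583 - 583346} = \frac{1}{-582763} = - \frac{1}{582763}$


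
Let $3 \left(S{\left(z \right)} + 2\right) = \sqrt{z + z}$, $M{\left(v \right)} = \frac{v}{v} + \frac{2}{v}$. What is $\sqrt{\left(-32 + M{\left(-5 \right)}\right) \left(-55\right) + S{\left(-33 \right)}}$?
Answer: $\frac{\sqrt{15525 + 3 i \sqrt{66}}}{3} \approx 41.533 + 0.032601 i$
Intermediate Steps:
$M{\left(v \right)} = 1 + \frac{2}{v}$
$S{\left(z \right)} = -2 + \frac{\sqrt{2} \sqrt{z}}{3}$ ($S{\left(z \right)} = -2 + \frac{\sqrt{z + z}}{3} = -2 + \frac{\sqrt{2 z}}{3} = -2 + \frac{\sqrt{2} \sqrt{z}}{3}$)
$\sqrt{\left(-32 + M{\left(-5 \right)}\right) \left(-55\right) + S{\left(-33 \right)}} = \sqrt{\left(-32 + \frac{2 - 5}{-5}\right) \left(-55\right) - \left(2 - \frac{\sqrt{2} \sqrt{-33}}{3}\right)} = \sqrt{\left(-32 - - \frac{3}{5}\right) \left(-55\right) - \left(2 - \frac{\sqrt{2} i \sqrt{33}}{3}\right)} = \sqrt{\left(-32 + \frac{3}{5}\right) \left(-55\right) - \left(2 - \frac{i \sqrt{66}}{3}\right)} = \sqrt{\left(- \frac{157}{5}\right) \left(-55\right) - \left(2 - \frac{i \sqrt{66}}{3}\right)} = \sqrt{1727 - \left(2 - \frac{i \sqrt{66}}{3}\right)} = \sqrt{1725 + \frac{i \sqrt{66}}{3}}$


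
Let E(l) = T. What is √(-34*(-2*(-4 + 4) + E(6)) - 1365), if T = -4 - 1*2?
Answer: 3*I*√129 ≈ 34.073*I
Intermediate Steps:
T = -6 (T = -4 - 2 = -6)
E(l) = -6
√(-34*(-2*(-4 + 4) + E(6)) - 1365) = √(-34*(-2*(-4 + 4) - 6) - 1365) = √(-34*(-2*0 - 6) - 1365) = √(-34*(0 - 6) - 1365) = √(-34*(-6) - 1365) = √(204 - 1365) = √(-1161) = 3*I*√129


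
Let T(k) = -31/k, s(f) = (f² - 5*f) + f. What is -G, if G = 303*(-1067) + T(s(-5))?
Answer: 14548576/45 ≈ 3.2330e+5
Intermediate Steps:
s(f) = f² - 4*f
G = -14548576/45 (G = 303*(-1067) - 31*(-1/(5*(-4 - 5))) = -323301 - 31/((-5*(-9))) = -323301 - 31/45 = -14548576/45 ≈ -3.2330e+5)
-G = -1*(-14548576/45) = 14548576/45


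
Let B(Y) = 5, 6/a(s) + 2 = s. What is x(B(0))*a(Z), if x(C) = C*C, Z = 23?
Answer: 50/7 ≈ 7.1429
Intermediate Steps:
a(s) = 6/(-2 + s)
x(C) = C²
x(B(0))*a(Z) = 5²*(6/(-2 + 23)) = 25*(6/21) = 25*(6*(1/21)) = 25*(2/7) = 50/7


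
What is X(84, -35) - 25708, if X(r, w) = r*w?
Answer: -28648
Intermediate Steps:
X(84, -35) - 25708 = 84*(-35) - 25708 = -2940 - 25708 = -28648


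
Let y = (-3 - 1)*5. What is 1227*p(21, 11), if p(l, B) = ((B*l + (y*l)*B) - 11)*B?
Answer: -59386800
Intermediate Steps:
y = -20 (y = -4*5 = -20)
p(l, B) = B*(-11 - 19*B*l) (p(l, B) = ((B*l + (-20*l)*B) - 11)*B = ((B*l - 20*B*l) - 11)*B = (-19*B*l - 11)*B = (-11 - 19*B*l)*B = B*(-11 - 19*B*l))
1227*p(21, 11) = 1227*(11*(-11 - 19*11*21)) = 1227*(11*(-11 - 4389)) = 1227*(11*(-4400)) = 1227*(-48400) = -59386800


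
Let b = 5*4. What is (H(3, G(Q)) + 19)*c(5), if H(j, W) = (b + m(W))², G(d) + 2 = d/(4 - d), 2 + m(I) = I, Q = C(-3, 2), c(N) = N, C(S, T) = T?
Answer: 1540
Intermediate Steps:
b = 20
Q = 2
m(I) = -2 + I
G(d) = -2 + d/(4 - d)
H(j, W) = (18 + W)² (H(j, W) = (20 + (-2 + W))² = (18 + W)²)
(H(3, G(Q)) + 19)*c(5) = ((18 + (8 - 3*2)/(-4 + 2))² + 19)*5 = ((18 + (8 - 6)/(-2))² + 19)*5 = ((18 - ½*2)² + 19)*5 = ((18 - 1)² + 19)*5 = (17² + 19)*5 = (289 + 19)*5 = 308*5 = 1540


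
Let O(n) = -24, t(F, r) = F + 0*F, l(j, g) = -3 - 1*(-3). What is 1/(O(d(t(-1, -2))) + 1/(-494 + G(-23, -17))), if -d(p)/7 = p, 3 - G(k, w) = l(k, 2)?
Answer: -491/11785 ≈ -0.041663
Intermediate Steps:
l(j, g) = 0 (l(j, g) = -3 + 3 = 0)
G(k, w) = 3 (G(k, w) = 3 - 1*0 = 3 + 0 = 3)
t(F, r) = F (t(F, r) = F + 0 = F)
d(p) = -7*p
1/(O(d(t(-1, -2))) + 1/(-494 + G(-23, -17))) = 1/(-24 + 1/(-494 + 3)) = 1/(-24 + 1/(-491)) = 1/(-24 - 1/491) = 1/(-11785/491) = -491/11785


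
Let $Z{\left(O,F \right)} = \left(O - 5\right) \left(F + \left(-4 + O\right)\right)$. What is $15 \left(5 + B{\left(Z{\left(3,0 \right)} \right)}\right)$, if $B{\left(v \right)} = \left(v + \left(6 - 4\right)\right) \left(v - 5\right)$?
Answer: $-105$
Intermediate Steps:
$Z{\left(O,F \right)} = \left(-5 + O\right) \left(-4 + F + O\right)$
$B{\left(v \right)} = \left(-5 + v\right) \left(2 + v\right)$ ($B{\left(v \right)} = \left(v + 2\right) \left(-5 + v\right) = \left(2 + v\right) \left(-5 + v\right) = \left(-5 + v\right) \left(2 + v\right)$)
$15 \left(5 + B{\left(Z{\left(3,0 \right)} \right)}\right) = 15 \left(5 - \left(10 - \left(20 + 3^{2} - 27 - 0 + 0 \cdot 3\right)^{2} + 3 \left(20 + 3^{2} - 27 - 0 + 0 \cdot 3\right)\right)\right) = 15 \left(5 - \left(10 - \left(20 + 9 - 27 + 0 + 0\right)^{2} + 3 \left(20 + 9 - 27 + 0 + 0\right)\right)\right) = 15 \left(5 - \left(16 - 4\right)\right) = 15 \left(5 - 12\right) = 15 \left(-7\right) = -105$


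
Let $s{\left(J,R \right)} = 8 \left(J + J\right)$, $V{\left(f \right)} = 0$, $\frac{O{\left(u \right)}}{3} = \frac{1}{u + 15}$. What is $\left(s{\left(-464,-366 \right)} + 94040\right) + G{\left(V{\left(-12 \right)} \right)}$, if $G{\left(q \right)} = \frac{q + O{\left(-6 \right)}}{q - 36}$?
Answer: $\frac{9354527}{108} \approx 86616.0$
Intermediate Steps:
$O{\left(u \right)} = \frac{3}{15 + u}$ ($O{\left(u \right)} = \frac{3}{u + 15} = \frac{3}{15 + u}$)
$s{\left(J,R \right)} = 16 J$ ($s{\left(J,R \right)} = 8 \cdot 2 J = 16 J$)
$G{\left(q \right)} = \frac{\frac{1}{3} + q}{-36 + q}$ ($G{\left(q \right)} = \frac{q + \frac{3}{15 - 6}}{q - 36} = \frac{q + \frac{3}{9}}{-36 + q} = \frac{q + 3 \cdot \frac{1}{9}}{-36 + q} = \frac{q + \frac{1}{3}}{-36 + q} = \frac{\frac{1}{3} + q}{-36 + q}$)
$\left(s{\left(-464,-366 \right)} + 94040\right) + G{\left(V{\left(-12 \right)} \right)} = \left(16 \left(-464\right) + 94040\right) + \frac{\frac{1}{3} + 0}{-36 + 0} = \left(-7424 + 94040\right) + \frac{1}{-36} \cdot \frac{1}{3} = 86616 - \frac{1}{108} = \frac{9354527}{108}$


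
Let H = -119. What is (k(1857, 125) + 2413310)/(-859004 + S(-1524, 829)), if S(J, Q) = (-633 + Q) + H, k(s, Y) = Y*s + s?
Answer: -2647292/858927 ≈ -3.0821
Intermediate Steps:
k(s, Y) = s + Y*s
S(J, Q) = -752 + Q (S(J, Q) = (-633 + Q) - 119 = -752 + Q)
(k(1857, 125) + 2413310)/(-859004 + S(-1524, 829)) = (1857*(1 + 125) + 2413310)/(-859004 + (-752 + 829)) = (1857*126 + 2413310)/(-859004 + 77) = (233982 + 2413310)/(-858927) = 2647292*(-1/858927) = -2647292/858927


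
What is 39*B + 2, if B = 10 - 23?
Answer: -505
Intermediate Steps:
B = -13
39*B + 2 = 39*(-13) + 2 = -507 + 2 = -505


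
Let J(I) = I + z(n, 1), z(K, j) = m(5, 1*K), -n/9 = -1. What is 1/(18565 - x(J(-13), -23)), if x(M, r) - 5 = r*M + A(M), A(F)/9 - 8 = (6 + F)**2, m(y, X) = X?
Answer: 1/18360 ≈ 5.4466e-5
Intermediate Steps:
n = 9 (n = -9*(-1) = 9)
z(K, j) = K (z(K, j) = 1*K = K)
A(F) = 72 + 9*(6 + F)**2
J(I) = 9 + I (J(I) = I + 9 = 9 + I)
x(M, r) = 77 + 9*(6 + M)**2 + M*r (x(M, r) = 5 + (r*M + (72 + 9*(6 + M)**2)) = 5 + (M*r + (72 + 9*(6 + M)**2)) = 5 + (72 + 9*(6 + M)**2 + M*r) = 77 + 9*(6 + M)**2 + M*r)
1/(18565 - x(J(-13), -23)) = 1/(18565 - (77 + 9*(6 + (9 - 13))**2 + (9 - 13)*(-23))) = 1/(18565 - (77 + 9*(6 - 4)**2 - 4*(-23))) = 1/(18565 - (77 + 9*2**2 + 92)) = 1/(18565 - (77 + 9*4 + 92)) = 1/(18565 - (77 + 36 + 92)) = 1/(18565 - 1*205) = 1/(18565 - 205) = 1/18360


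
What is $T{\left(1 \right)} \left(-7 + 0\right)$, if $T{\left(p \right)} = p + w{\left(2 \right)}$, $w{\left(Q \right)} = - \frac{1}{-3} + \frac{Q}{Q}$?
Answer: $- \frac{49}{3} \approx -16.333$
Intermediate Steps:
$w{\left(Q \right)} = \frac{4}{3}$ ($w{\left(Q \right)} = \left(-1\right) \left(- \frac{1}{3}\right) + 1 = \frac{1}{3} + 1 = \frac{4}{3}$)
$T{\left(p \right)} = \frac{4}{3} + p$ ($T{\left(p \right)} = p + \frac{4}{3} = \frac{4}{3} + p$)
$T{\left(1 \right)} \left(-7 + 0\right) = \left(\frac{4}{3} + 1\right) \left(-7 + 0\right) = \frac{7}{3} \left(-7\right) = - \frac{49}{3}$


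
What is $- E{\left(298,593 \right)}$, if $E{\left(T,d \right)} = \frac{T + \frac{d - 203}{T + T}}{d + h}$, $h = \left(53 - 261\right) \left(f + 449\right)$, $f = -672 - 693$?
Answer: $- \frac{88999}{56954058} \approx -0.0015626$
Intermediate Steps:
$f = -1365$
$h = 190528$ ($h = \left(53 - 261\right) \left(-1365 + 449\right) = \left(-208\right) \left(-916\right) = 190528$)
$E{\left(T,d \right)} = \frac{T + \frac{-203 + d}{2 T}}{190528 + d}$ ($E{\left(T,d \right)} = \frac{T + \frac{d - 203}{T + T}}{d + 190528} = \frac{T + \frac{-203 + d}{2 T}}{190528 + d}$)
$- E{\left(298,593 \right)} = - \frac{-203 + 593 + 2 \cdot 298^{2}}{2 \cdot 298 \left(190528 + 593\right)} = - \frac{-203 + 593 + 2 \cdot 88804}{2 \cdot 298 \cdot 191121} = - \frac{-203 + 593 + 177608}{2 \cdot 298 \cdot 191121} = - \frac{177998}{2 \cdot 298 \cdot 191121} = \left(-1\right) \frac{88999}{56954058} = - \frac{88999}{56954058}$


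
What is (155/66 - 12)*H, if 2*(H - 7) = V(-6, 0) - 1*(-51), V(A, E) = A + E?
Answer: -37583/132 ≈ -284.72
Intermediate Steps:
H = 59/2 (H = 7 + ((-6 + 0) - 1*(-51))/2 = 7 + (-6 + 51)/2 = 7 + (½)*45 = 7 + 45/2 = 59/2 ≈ 29.500)
(155/66 - 12)*H = (155/66 - 12)*(59/2) = -637/66*59/2 = -37583/132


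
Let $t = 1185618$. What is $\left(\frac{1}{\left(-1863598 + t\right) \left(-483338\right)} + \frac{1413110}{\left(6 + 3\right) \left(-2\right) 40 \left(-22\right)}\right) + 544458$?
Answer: $\frac{35332026868792152563}{64883312453520} \approx 5.4455 \cdot 10^{5}$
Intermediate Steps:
$\left(\frac{1}{\left(-1863598 + t\right) \left(-483338\right)} + \frac{1413110}{\left(6 + 3\right) \left(-2\right) 40 \left(-22\right)}\right) + 544458 = \left(\frac{1}{\left(-1863598 + 1185618\right) \left(-483338\right)} + \frac{1413110}{\left(6 + 3\right) \left(-2\right) 40 \left(-22\right)}\right) + 544458 = \left(\frac{1}{-677980} \left(- \frac{1}{483338}\right) + \frac{1413110}{9 \left(-2\right) 40 \left(-22\right)}\right) + 544458 = \left(\left(- \frac{1}{677980}\right) \left(- \frac{1}{483338}\right) + \frac{1413110}{\left(-18\right) 40 \left(-22\right)}\right) + 544458 = \left(\frac{1}{327693497240} + \frac{1413110}{\left(-720\right) \left(-22\right)}\right) + 544458 = \left(\frac{1}{327693497240} + \frac{1413110}{15840}\right) + 544458 = \left(\frac{1}{327693497240} + 1413110 \cdot \frac{1}{15840}\right) + 544458 = \left(\frac{1}{327693497240} + \frac{141311}{1584}\right) + 544458 = \frac{5788336973560403}{64883312453520} + 544458 = \frac{35332026868792152563}{64883312453520}$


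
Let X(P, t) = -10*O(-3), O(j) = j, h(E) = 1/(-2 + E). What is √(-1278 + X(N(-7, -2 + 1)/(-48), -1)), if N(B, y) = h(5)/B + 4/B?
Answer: 4*I*√78 ≈ 35.327*I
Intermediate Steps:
N(B, y) = 13/(3*B) (N(B, y) = 1/((-2 + 5)*B) + 4/B = 1/(3*B) + 4/B = 13/(3*B))
X(P, t) = 30 (X(P, t) = -10*(-3) = 30)
√(-1278 + X(N(-7, -2 + 1)/(-48), -1)) = √(-1278 + 30) = √(-1248) = 4*I*√78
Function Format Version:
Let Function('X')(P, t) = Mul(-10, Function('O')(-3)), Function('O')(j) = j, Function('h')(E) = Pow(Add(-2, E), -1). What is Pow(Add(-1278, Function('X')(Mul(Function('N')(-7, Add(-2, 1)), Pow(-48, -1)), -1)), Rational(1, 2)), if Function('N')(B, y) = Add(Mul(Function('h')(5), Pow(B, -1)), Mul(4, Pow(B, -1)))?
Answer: Mul(4, I, Pow(78, Rational(1, 2))) ≈ Mul(35.327, I)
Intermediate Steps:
Function('N')(B, y) = Mul(Rational(13, 3), Pow(B, -1)) (Function('N')(B, y) = Add(Mul(Pow(Add(-2, 5), -1), Pow(B, -1)), Mul(4, Pow(B, -1))) = Add(Mul(Pow(3, -1), Pow(B, -1)), Mul(4, Pow(B, -1))) = Add(Mul(Rational(1, 3), Pow(B, -1)), Mul(4, Pow(B, -1))) = Mul(Rational(13, 3), Pow(B, -1)))
Function('X')(P, t) = 30 (Function('X')(P, t) = Mul(-10, -3) = 30)
Pow(Add(-1278, Function('X')(Mul(Function('N')(-7, Add(-2, 1)), Pow(-48, -1)), -1)), Rational(1, 2)) = Pow(Add(-1278, 30), Rational(1, 2)) = Pow(-1248, Rational(1, 2)) = Mul(4, I, Pow(78, Rational(1, 2)))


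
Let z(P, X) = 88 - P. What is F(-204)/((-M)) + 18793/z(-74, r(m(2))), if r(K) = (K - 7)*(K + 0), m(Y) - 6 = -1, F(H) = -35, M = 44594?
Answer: 209515178/1806057 ≈ 116.01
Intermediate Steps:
m(Y) = 5 (m(Y) = 6 - 1 = 5)
r(K) = K*(-7 + K) (r(K) = (-7 + K)*K = K*(-7 + K))
F(-204)/((-M)) + 18793/z(-74, r(m(2))) = -35/((-1*44594)) + 18793/(88 - 1*(-74)) = -35/(-44594) + 18793/(88 + 74) = -35*(-1/44594) + 18793/162 = 35/44594 + 18793*(1/162) = 35/44594 + 18793/162 = 209515178/1806057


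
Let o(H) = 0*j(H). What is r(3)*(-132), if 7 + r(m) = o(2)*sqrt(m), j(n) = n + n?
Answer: 924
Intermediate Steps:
j(n) = 2*n
o(H) = 0 (o(H) = 0*(2*H) = 0)
r(m) = -7 (r(m) = -7 + 0*sqrt(m) = -7 + 0 = -7)
r(3)*(-132) = -7*(-132) = 924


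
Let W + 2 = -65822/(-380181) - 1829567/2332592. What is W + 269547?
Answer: 12580731246467623/46674061008 ≈ 2.6954e+5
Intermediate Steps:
W = -121876055753/46674061008 (W = -2 + (-65822/(-380181) - 1829567/2332592) = -2 + (-65822*(-1/380181) - 1829567*1/2332592) = -2 + (65822/380181 - 96293/122768) = -2 - 28527933737/46674061008 = -121876055753/46674061008 ≈ -2.6112)
W + 269547 = -121876055753/46674061008 + 269547 = 12580731246467623/46674061008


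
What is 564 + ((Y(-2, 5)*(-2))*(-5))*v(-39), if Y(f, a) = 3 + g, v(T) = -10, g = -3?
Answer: 564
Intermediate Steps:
Y(f, a) = 0 (Y(f, a) = 3 - 3 = 0)
564 + ((Y(-2, 5)*(-2))*(-5))*v(-39) = 564 + ((0*(-2))*(-5))*(-10) = 564 + (0*(-5))*(-10) = 564 + 0*(-10) = 564 + 0 = 564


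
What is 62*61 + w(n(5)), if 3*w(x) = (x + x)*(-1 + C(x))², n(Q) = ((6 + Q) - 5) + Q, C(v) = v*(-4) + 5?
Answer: 46546/3 ≈ 15515.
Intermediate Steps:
C(v) = 5 - 4*v (C(v) = -4*v + 5 = 5 - 4*v)
n(Q) = 1 + 2*Q (n(Q) = (1 + Q) + Q = 1 + 2*Q)
w(x) = 2*x*(4 - 4*x)²/3 (w(x) = ((x + x)*(-1 + (5 - 4*x))²)/3 = ((2*x)*(4 - 4*x)²)/3 = (2*x*(4 - 4*x)²)/3 = 2*x*(4 - 4*x)²/3)
62*61 + w(n(5)) = 62*61 + 32*(1 + 2*5)*(-1 + (1 + 2*5))²/3 = 3782 + 32*(1 + 10)*(-1 + (1 + 10))²/3 = 3782 + (32/3)*11*(-1 + 11)² = 3782 + (32/3)*11*10² = 3782 + (32/3)*11*100 = 3782 + 35200/3 = 46546/3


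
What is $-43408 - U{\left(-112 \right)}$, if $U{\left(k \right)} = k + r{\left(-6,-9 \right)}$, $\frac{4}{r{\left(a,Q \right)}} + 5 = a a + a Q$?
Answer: $- \frac{3680164}{85} \approx -43296.0$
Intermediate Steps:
$r{\left(a,Q \right)} = \frac{4}{-5 + a^{2} + Q a}$ ($r{\left(a,Q \right)} = \frac{4}{-5 + \left(a a + a Q\right)} = \frac{4}{-5 + \left(a^{2} + Q a\right)} = \frac{4}{-5 + a^{2} + Q a}$)
$U{\left(k \right)} = \frac{4}{85} + k$ ($U{\left(k \right)} = k + \frac{4}{-5 + \left(-6\right)^{2} - -54} = k + \frac{4}{-5 + 36 + 54} = k + \frac{4}{85} = \frac{4}{85} + k$)
$-43408 - U{\left(-112 \right)} = -43408 - \left(\frac{4}{85} - 112\right) = -43408 - - \frac{9516}{85} = -43408 + \frac{9516}{85} = - \frac{3680164}{85}$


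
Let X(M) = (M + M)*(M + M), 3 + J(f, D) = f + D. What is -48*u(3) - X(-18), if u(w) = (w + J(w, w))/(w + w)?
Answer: -1344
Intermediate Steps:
J(f, D) = -3 + D + f (J(f, D) = -3 + (f + D) = -3 + (D + f) = -3 + D + f)
u(w) = (-3 + 3*w)/(2*w) (u(w) = (w + (-3 + w + w))/(w + w) = (w + (-3 + 2*w))/((2*w)) = (-3 + 3*w)*(1/(2*w)) = (-3 + 3*w)/(2*w))
X(M) = 4*M**2 (X(M) = (2*M)*(2*M) = 4*M**2)
-48*u(3) - X(-18) = -72*(-1 + 3)/3 - 4*(-18)**2 = -72*2/3 - 4*324 = -48*1 - 1*1296 = -48 - 1296 = -1344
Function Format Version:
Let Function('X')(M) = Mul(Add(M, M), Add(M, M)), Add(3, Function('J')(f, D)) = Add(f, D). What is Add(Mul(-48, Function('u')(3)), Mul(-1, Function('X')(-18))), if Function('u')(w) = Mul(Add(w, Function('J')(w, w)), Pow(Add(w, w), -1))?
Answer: -1344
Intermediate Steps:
Function('J')(f, D) = Add(-3, D, f) (Function('J')(f, D) = Add(-3, Add(f, D)) = Add(-3, Add(D, f)) = Add(-3, D, f))
Function('u')(w) = Mul(Rational(1, 2), Pow(w, -1), Add(-3, Mul(3, w))) (Function('u')(w) = Mul(Add(w, Add(-3, w, w)), Pow(Add(w, w), -1)) = Mul(Add(w, Add(-3, Mul(2, w))), Pow(Mul(2, w), -1)) = Mul(Add(-3, Mul(3, w)), Mul(Rational(1, 2), Pow(w, -1))) = Mul(Rational(1, 2), Pow(w, -1), Add(-3, Mul(3, w))))
Function('X')(M) = Mul(4, Pow(M, 2)) (Function('X')(M) = Mul(Mul(2, M), Mul(2, M)) = Mul(4, Pow(M, 2)))
Add(Mul(-48, Function('u')(3)), Mul(-1, Function('X')(-18))) = Add(Mul(-48, Mul(Rational(3, 2), Pow(3, -1), Add(-1, 3))), Mul(-1, Mul(4, Pow(-18, 2)))) = Add(Mul(-48, Mul(Rational(3, 2), Rational(1, 3), 2)), Mul(-1, Mul(4, 324))) = Add(Mul(-48, 1), Mul(-1, 1296)) = Add(-48, -1296) = -1344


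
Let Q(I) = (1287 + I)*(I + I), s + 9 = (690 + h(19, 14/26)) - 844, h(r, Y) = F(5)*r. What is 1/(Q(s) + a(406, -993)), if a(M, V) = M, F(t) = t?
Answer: -1/165378 ≈ -6.0468e-6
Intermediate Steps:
h(r, Y) = 5*r
s = -68 (s = -9 + ((690 + 5*19) - 844) = -9 + ((690 + 95) - 844) = -9 + (785 - 844) = -9 - 59 = -68)
Q(I) = 2*I*(1287 + I) (Q(I) = (1287 + I)*(2*I) = 2*I*(1287 + I))
1/(Q(s) + a(406, -993)) = 1/(2*(-68)*(1287 - 68) + 406) = 1/(2*(-68)*1219 + 406) = 1/(-165784 + 406) = 1/(-165378) = -1/165378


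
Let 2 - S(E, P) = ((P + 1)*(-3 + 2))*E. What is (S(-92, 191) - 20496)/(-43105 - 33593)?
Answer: 19079/38349 ≈ 0.49751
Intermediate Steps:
S(E, P) = 2 - E*(-1 - P) (S(E, P) = 2 - (P + 1)*(-3 + 2)*E = 2 - (1 + P)*(-1)*E = 2 - (-1 - P)*E = 2 - E*(-1 - P))
(S(-92, 191) - 20496)/(-43105 - 33593) = ((2 - 92 - 92*191) - 20496)/(-43105 - 33593) = ((2 - 92 - 17572) - 20496)/(-76698) = (-17662 - 20496)*(-1/76698) = -38158*(-1/76698) = 19079/38349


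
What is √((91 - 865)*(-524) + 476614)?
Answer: √882190 ≈ 939.25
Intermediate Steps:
√((91 - 865)*(-524) + 476614) = √(-774*(-524) + 476614) = √(405576 + 476614) = √882190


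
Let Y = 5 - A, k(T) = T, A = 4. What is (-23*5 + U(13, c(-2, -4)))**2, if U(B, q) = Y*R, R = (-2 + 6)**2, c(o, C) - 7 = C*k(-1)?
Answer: 9801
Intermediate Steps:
Y = 1 (Y = 5 - 1*4 = 5 - 4 = 1)
c(o, C) = 7 - C (c(o, C) = 7 + C*(-1) = 7 - C)
R = 16 (R = 4**2 = 16)
U(B, q) = 16 (U(B, q) = 1*16 = 16)
(-23*5 + U(13, c(-2, -4)))**2 = (-23*5 + 16)**2 = (-115 + 16)**2 = (-99)**2 = 9801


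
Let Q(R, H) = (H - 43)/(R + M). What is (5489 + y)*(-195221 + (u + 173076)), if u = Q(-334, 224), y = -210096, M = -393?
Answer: 3294090038772/727 ≈ 4.5311e+9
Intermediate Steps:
Q(R, H) = (-43 + H)/(-393 + R) (Q(R, H) = (H - 43)/(R - 393) = (-43 + H)/(-393 + R))
u = -181/727 (u = (-43 + 224)/(-393 - 334) = 181/(-727) = -1/727*181 = -181/727 ≈ -0.24897)
(5489 + y)*(-195221 + (u + 173076)) = (5489 - 210096)*(-195221 + (-181/727 + 173076)) = -204607*(-195221 + 125826071/727) = -204607*(-16099596/727) = 3294090038772/727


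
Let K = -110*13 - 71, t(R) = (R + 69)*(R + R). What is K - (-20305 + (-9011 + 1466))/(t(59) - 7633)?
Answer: -11186121/7471 ≈ -1497.3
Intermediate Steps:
t(R) = 2*R*(69 + R) (t(R) = (69 + R)*(2*R) = 2*R*(69 + R))
K = -1501 (K = -1430 - 71 = -1501)
K - (-20305 + (-9011 + 1466))/(t(59) - 7633) = -1501 - (-20305 + (-9011 + 1466))/(2*59*(69 + 59) - 7633) = -1501 - (-20305 - 7545)/(2*59*128 - 7633) = -1501 - (-27850)/(15104 - 7633) = -1501 - (-27850)/7471 = -1501 - 1*(-27850/7471) = -1501 + 27850/7471 = -11186121/7471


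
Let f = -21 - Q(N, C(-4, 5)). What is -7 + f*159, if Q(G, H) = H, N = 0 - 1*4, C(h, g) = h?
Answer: -2710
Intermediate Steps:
N = -4 (N = 0 - 4 = -4)
f = -17 (f = -21 - 1*(-4) = -21 + 4 = -17)
-7 + f*159 = -7 - 17*159 = -7 - 2703 = -2710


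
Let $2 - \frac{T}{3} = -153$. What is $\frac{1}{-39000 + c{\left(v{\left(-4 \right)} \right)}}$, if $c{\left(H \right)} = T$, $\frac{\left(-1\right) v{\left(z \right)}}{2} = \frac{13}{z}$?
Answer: $- \frac{1}{38535} \approx -2.595 \cdot 10^{-5}$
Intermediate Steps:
$v{\left(z \right)} = - \frac{26}{z}$ ($v{\left(z \right)} = - 2 \frac{13}{z} = - \frac{26}{z}$)
$T = 465$ ($T = 6 - -459 = 6 + 459 = 465$)
$c{\left(H \right)} = 465$
$\frac{1}{-39000 + c{\left(v{\left(-4 \right)} \right)}} = \frac{1}{-39000 + 465} = \frac{1}{-38535} = - \frac{1}{38535}$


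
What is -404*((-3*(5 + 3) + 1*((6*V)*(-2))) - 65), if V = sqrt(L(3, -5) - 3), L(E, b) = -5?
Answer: 35956 + 9696*I*sqrt(2) ≈ 35956.0 + 13712.0*I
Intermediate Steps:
V = 2*I*sqrt(2) (V = sqrt(-5 - 3) = sqrt(-8) = 2*I*sqrt(2) ≈ 2.8284*I)
-404*((-3*(5 + 3) + 1*((6*V)*(-2))) - 65) = -404*((-3*(5 + 3) + 1*((6*(2*I*sqrt(2)))*(-2))) - 65) = -404*((-3*8 + 1*((12*I*sqrt(2))*(-2))) - 65) = -404*((-24 + 1*(-24*I*sqrt(2))) - 65) = -404*((-24 - 24*I*sqrt(2)) - 65) = -404*(-89 - 24*I*sqrt(2)) = 35956 + 9696*I*sqrt(2)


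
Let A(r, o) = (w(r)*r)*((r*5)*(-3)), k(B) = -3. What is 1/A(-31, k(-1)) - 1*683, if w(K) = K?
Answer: -305208794/446865 ≈ -683.00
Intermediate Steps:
A(r, o) = -15*r³ (A(r, o) = (r*r)*((r*5)*(-3)) = r²*((5*r)*(-3)) = r²*(-15*r) = -15*r³)
1/A(-31, k(-1)) - 1*683 = 1/(-15*(-31)³) - 1*683 = 1/(-15*(-29791)) - 683 = 1/446865 - 683 = -305208794/446865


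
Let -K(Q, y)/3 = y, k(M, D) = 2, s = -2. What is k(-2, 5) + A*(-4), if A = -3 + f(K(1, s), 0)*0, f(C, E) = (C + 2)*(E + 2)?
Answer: 14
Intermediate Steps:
K(Q, y) = -3*y
f(C, E) = (2 + C)*(2 + E)
A = -3 (A = -3 + (4 + 2*(-3*(-2)) + 2*0 - 3*(-2)*0)*0 = -3 + (4 + 2*6 + 0 + 6*0)*0 = -3 + (4 + 12 + 0 + 0)*0 = -3 + 16*0 = -3 + 0 = -3)
k(-2, 5) + A*(-4) = 2 - 3*(-4) = 2 + 12 = 14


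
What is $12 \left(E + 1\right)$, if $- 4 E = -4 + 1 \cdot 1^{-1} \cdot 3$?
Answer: $15$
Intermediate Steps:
$E = \frac{1}{4}$ ($E = - \frac{-4 + 1 \cdot 1^{-1} \cdot 3}{4} = - \frac{-4 + 1 \cdot 1 \cdot 3}{4} = - \frac{-4 + 1 \cdot 3}{4} = - \frac{-4 + 3}{4} = \left(- \frac{1}{4}\right) \left(-1\right) = \frac{1}{4} \approx 0.25$)
$12 \left(E + 1\right) = 12 \left(\frac{1}{4} + 1\right) = 12 \cdot \frac{5}{4} = 15$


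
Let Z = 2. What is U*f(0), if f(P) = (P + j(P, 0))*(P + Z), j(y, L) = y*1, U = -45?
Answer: 0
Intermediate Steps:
j(y, L) = y
f(P) = 2*P*(2 + P) (f(P) = (P + P)*(P + 2) = (2*P)*(2 + P) = 2*P*(2 + P))
U*f(0) = -90*0*(2 + 0) = -90*0*2 = -45*0 = 0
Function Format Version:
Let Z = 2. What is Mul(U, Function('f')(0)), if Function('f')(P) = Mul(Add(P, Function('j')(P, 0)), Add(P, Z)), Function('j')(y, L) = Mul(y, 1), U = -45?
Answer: 0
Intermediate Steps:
Function('j')(y, L) = y
Function('f')(P) = Mul(2, P, Add(2, P)) (Function('f')(P) = Mul(Add(P, P), Add(P, 2)) = Mul(Mul(2, P), Add(2, P)) = Mul(2, P, Add(2, P)))
Mul(U, Function('f')(0)) = Mul(-45, Mul(2, 0, Add(2, 0))) = Mul(-45, Mul(2, 0, 2)) = Mul(-45, 0) = 0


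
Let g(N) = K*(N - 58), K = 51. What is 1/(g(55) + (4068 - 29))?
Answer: 1/3886 ≈ 0.00025733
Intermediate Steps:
g(N) = -2958 + 51*N (g(N) = 51*(N - 58) = 51*(-58 + N) = -2958 + 51*N)
1/(g(55) + (4068 - 29)) = 1/((-2958 + 51*55) + (4068 - 29)) = 1/((-2958 + 2805) + 4039) = 1/(-153 + 4039) = 1/3886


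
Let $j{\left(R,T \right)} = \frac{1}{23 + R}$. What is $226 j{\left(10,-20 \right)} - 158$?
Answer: $- \frac{4988}{33} \approx -151.15$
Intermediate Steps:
$226 j{\left(10,-20 \right)} - 158 = \frac{226}{23 + 10} - 158 = \frac{226}{33} - 158 = - \frac{4988}{33}$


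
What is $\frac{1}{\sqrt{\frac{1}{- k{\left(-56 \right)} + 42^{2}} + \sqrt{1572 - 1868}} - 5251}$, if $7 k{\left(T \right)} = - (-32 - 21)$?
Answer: $\frac{12295}{-64561045 + \sqrt{12295} \sqrt{7 + 24590 i \sqrt{74}}} \approx -0.00019055 - 1.0649 \cdot 10^{-7} i$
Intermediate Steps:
$k{\left(T \right)} = \frac{53}{7}$ ($k{\left(T \right)} = \frac{\left(-1\right) \left(-32 - 21\right)}{7} = \frac{\left(-1\right) \left(-53\right)}{7} = \frac{1}{7} \cdot 53 = \frac{53}{7}$)
$\frac{1}{\sqrt{\frac{1}{- k{\left(-56 \right)} + 42^{2}} + \sqrt{1572 - 1868}} - 5251} = \frac{1}{\sqrt{\frac{1}{\left(-1\right) \frac{53}{7} + 42^{2}} + \sqrt{1572 - 1868}} - 5251} = \frac{1}{\sqrt{\frac{1}{- \frac{53}{7} + 1764} + \sqrt{-296}} - 5251} = \frac{1}{\sqrt{\frac{1}{\frac{12295}{7}} + 2 i \sqrt{74}} - 5251} = \frac{1}{\sqrt{\frac{7}{12295} + 2 i \sqrt{74}} - 5251} = \frac{1}{-5251 + \sqrt{\frac{7}{12295} + 2 i \sqrt{74}}}$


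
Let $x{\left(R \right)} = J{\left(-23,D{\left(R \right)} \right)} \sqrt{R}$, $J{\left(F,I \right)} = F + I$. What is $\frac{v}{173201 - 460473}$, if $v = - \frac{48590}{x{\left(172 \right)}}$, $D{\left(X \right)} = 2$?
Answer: $- \frac{565 \sqrt{43}}{6032712} \approx -0.00061414$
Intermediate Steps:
$x{\left(R \right)} = - 21 \sqrt{R}$ ($x{\left(R \right)} = \left(-23 + 2\right) \sqrt{R} = - 21 \sqrt{R}$)
$v = \frac{565 \sqrt{43}}{21}$ ($v = - \frac{48590}{\left(-21\right) \sqrt{172}} = - \frac{48590}{\left(-21\right) 2 \sqrt{43}} = - \frac{48590}{\left(-42\right) \sqrt{43}} = - 48590 \left(- \frac{\sqrt{43}}{1806}\right) = \frac{565 \sqrt{43}}{21} \approx 176.43$)
$\frac{v}{173201 - 460473} = \frac{\frac{565}{21} \sqrt{43}}{173201 - 460473} = \frac{\frac{565}{21} \sqrt{43}}{-287272} = \frac{565 \sqrt{43}}{21} \left(- \frac{1}{287272}\right) = - \frac{565 \sqrt{43}}{6032712}$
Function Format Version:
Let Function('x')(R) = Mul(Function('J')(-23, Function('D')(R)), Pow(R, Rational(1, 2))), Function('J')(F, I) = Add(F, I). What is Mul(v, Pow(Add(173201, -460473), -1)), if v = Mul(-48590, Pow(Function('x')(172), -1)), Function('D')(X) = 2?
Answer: Mul(Rational(-565, 6032712), Pow(43, Rational(1, 2))) ≈ -0.00061414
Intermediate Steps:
Function('x')(R) = Mul(-21, Pow(R, Rational(1, 2))) (Function('x')(R) = Mul(Add(-23, 2), Pow(R, Rational(1, 2))) = Mul(-21, Pow(R, Rational(1, 2))))
v = Mul(Rational(565, 21), Pow(43, Rational(1, 2))) (v = Mul(-48590, Pow(Mul(-21, Pow(172, Rational(1, 2))), -1)) = Mul(-48590, Pow(Mul(-21, Mul(2, Pow(43, Rational(1, 2)))), -1)) = Mul(-48590, Pow(Mul(-42, Pow(43, Rational(1, 2))), -1)) = Mul(-48590, Mul(Rational(-1, 1806), Pow(43, Rational(1, 2)))) = Mul(Rational(565, 21), Pow(43, Rational(1, 2))) ≈ 176.43)
Mul(v, Pow(Add(173201, -460473), -1)) = Mul(Mul(Rational(565, 21), Pow(43, Rational(1, 2))), Pow(Add(173201, -460473), -1)) = Mul(Mul(Rational(565, 21), Pow(43, Rational(1, 2))), Pow(-287272, -1)) = Mul(Mul(Rational(565, 21), Pow(43, Rational(1, 2))), Rational(-1, 287272)) = Mul(Rational(-565, 6032712), Pow(43, Rational(1, 2)))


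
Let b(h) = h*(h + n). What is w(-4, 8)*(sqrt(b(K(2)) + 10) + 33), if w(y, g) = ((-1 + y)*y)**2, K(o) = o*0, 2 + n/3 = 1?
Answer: 13200 + 400*sqrt(10) ≈ 14465.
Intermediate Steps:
n = -3 (n = -6 + 3*1 = -6 + 3 = -3)
K(o) = 0
b(h) = h*(-3 + h) (b(h) = h*(h - 3) = h*(-3 + h))
w(y, g) = y**2*(-1 + y)**2 (w(y, g) = (y*(-1 + y))**2 = y**2*(-1 + y)**2)
w(-4, 8)*(sqrt(b(K(2)) + 10) + 33) = ((-4)**2*(-1 - 4)**2)*(sqrt(0*(-3 + 0) + 10) + 33) = (16*(-5)**2)*(sqrt(0*(-3) + 10) + 33) = (16*25)*(sqrt(0 + 10) + 33) = 400*(sqrt(10) + 33) = 400*(33 + sqrt(10)) = 13200 + 400*sqrt(10)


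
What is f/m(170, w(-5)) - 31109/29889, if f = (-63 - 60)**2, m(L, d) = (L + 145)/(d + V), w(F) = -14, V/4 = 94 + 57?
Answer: 5928504499/209223 ≈ 28336.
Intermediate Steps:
V = 604 (V = 4*(94 + 57) = 4*151 = 604)
m(L, d) = (145 + L)/(604 + d) (m(L, d) = (L + 145)/(d + 604) = (145 + L)/(604 + d))
f = 15129 (f = (-123)**2 = 15129)
f/m(170, w(-5)) - 31109/29889 = 15129/(((145 + 170)/(604 - 14))) - 31109/29889 = 15129/((315/590)) - 31109*1/29889 = 15129/(((1/590)*315)) - 31109/29889 = 15129/(63/118) - 31109/29889 = 15129*(118/63) - 31109/29889 = 198358/7 - 31109/29889 = 5928504499/209223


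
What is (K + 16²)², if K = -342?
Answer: 7396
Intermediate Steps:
(K + 16²)² = (-342 + 16²)² = (-342 + 256)² = (-86)² = 7396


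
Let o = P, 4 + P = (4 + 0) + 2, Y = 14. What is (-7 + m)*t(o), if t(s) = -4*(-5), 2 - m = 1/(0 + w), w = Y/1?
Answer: -710/7 ≈ -101.43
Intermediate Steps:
P = 2 (P = -4 + ((4 + 0) + 2) = -4 + (4 + 2) = -4 + 6 = 2)
o = 2
w = 14 (w = 14/1 = 14*1 = 14)
m = 27/14 (m = 2 - 1/(0 + 14) = 2 - 1/14 = 27/14 ≈ 1.9286)
t(s) = 20
(-7 + m)*t(o) = (-7 + 27/14)*20 = -71/14*20 = -710/7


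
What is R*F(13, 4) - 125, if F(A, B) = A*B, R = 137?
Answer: 6999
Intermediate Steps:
R*F(13, 4) - 125 = 137*(13*4) - 125 = 137*52 - 125 = 7124 - 125 = 6999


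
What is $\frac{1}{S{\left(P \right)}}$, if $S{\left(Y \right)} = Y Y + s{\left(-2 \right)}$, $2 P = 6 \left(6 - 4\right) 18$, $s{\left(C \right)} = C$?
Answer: $\frac{1}{11662} \approx 8.5749 \cdot 10^{-5}$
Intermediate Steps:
$P = 108$ ($P = \frac{6 \left(6 - 4\right) 18}{2} = \frac{6 \cdot 2 \cdot 18}{2} = \frac{12 \cdot 18}{2} = \frac{1}{2} \cdot 216 = 108$)
$S{\left(Y \right)} = -2 + Y^{2}$ ($S{\left(Y \right)} = Y Y - 2 = Y^{2} - 2 = -2 + Y^{2}$)
$\frac{1}{S{\left(P \right)}} = \frac{1}{-2 + 108^{2}} = \frac{1}{-2 + 11664} = \frac{1}{11662}$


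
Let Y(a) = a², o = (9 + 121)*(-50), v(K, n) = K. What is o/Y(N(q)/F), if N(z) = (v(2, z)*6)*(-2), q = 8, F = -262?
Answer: -27886625/36 ≈ -7.7463e+5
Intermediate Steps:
N(z) = -24 (N(z) = (2*6)*(-2) = 12*(-2) = -24)
o = -6500 (o = 130*(-50) = -6500)
o/Y(N(q)/F) = -6500/((-24/(-262))²) = -6500/((-24*(-1/262))²) = -6500/((12/131)²) = -6500/144/17161 = -6500*17161/144 = -27886625/36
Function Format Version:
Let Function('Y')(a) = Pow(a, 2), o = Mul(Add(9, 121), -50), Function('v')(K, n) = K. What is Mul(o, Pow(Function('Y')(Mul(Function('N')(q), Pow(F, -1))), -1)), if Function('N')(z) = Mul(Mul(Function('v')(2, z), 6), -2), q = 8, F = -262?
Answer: Rational(-27886625, 36) ≈ -7.7463e+5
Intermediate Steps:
Function('N')(z) = -24 (Function('N')(z) = Mul(Mul(2, 6), -2) = Mul(12, -2) = -24)
o = -6500 (o = Mul(130, -50) = -6500)
Mul(o, Pow(Function('Y')(Mul(Function('N')(q), Pow(F, -1))), -1)) = Mul(-6500, Pow(Pow(Mul(-24, Pow(-262, -1)), 2), -1)) = Mul(-6500, Pow(Pow(Mul(-24, Rational(-1, 262)), 2), -1)) = Mul(-6500, Pow(Pow(Rational(12, 131), 2), -1)) = Mul(-6500, Pow(Rational(144, 17161), -1)) = Mul(-6500, Rational(17161, 144)) = Rational(-27886625, 36)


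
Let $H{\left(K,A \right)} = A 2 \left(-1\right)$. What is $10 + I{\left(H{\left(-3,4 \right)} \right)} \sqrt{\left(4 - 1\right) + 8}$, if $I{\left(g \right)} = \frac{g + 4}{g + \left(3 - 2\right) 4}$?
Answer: $10 + \sqrt{11} \approx 13.317$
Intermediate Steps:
$H{\left(K,A \right)} = - 2 A$ ($H{\left(K,A \right)} = 2 A \left(-1\right) = - 2 A$)
$I{\left(g \right)} = 1$ ($I{\left(g \right)} = \frac{4 + g}{g + 1 \cdot 4} = \frac{4 + g}{g + 4} = \frac{4 + g}{4 + g} = 1$)
$10 + I{\left(H{\left(-3,4 \right)} \right)} \sqrt{\left(4 - 1\right) + 8} = 10 + 1 \sqrt{\left(4 - 1\right) + 8} = 10 + 1 \sqrt{3 + 8} = 10 + 1 \sqrt{11} = 10 + \sqrt{11}$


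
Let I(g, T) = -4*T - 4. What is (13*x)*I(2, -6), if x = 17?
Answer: 4420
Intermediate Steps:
I(g, T) = -4 - 4*T
(13*x)*I(2, -6) = (13*17)*(-4 - 4*(-6)) = 221*(-4 + 24) = 221*20 = 4420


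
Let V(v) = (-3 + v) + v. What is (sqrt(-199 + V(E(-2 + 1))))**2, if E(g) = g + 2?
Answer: -200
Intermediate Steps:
E(g) = 2 + g
V(v) = -3 + 2*v
(sqrt(-199 + V(E(-2 + 1))))**2 = (sqrt(-199 + (-3 + 2*(2 + (-2 + 1)))))**2 = (sqrt(-199 + (-3 + 2*(2 - 1))))**2 = (sqrt(-199 + (-3 + 2*1)))**2 = (sqrt(-199 + (-3 + 2)))**2 = (sqrt(-199 - 1))**2 = (sqrt(-200))**2 = (10*I*sqrt(2))**2 = -200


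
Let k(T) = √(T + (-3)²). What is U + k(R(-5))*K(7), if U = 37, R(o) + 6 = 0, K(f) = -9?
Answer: 37 - 9*√3 ≈ 21.412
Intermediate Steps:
R(o) = -6 (R(o) = -6 + 0 = -6)
k(T) = √(9 + T) (k(T) = √(T + 9) = √(9 + T))
U + k(R(-5))*K(7) = 37 + √(9 - 6)*(-9) = 37 + √3*(-9) = 37 - 9*√3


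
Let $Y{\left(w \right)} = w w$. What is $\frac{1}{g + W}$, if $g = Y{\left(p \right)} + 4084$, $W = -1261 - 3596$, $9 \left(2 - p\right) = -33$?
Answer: $- \frac{9}{6668} \approx -0.0013497$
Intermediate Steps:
$p = \frac{17}{3}$ ($p = 2 - - \frac{11}{3} = 2 + \frac{11}{3} = \frac{17}{3} \approx 5.6667$)
$Y{\left(w \right)} = w^{2}$
$W = -4857$ ($W = -1261 - 3596 = -4857$)
$g = \frac{37045}{9}$ ($g = \left(\frac{17}{3}\right)^{2} + 4084 = \frac{289}{9} + 4084 = \frac{37045}{9} \approx 4116.1$)
$\frac{1}{g + W} = \frac{1}{\frac{37045}{9} - 4857} = \frac{1}{- \frac{6668}{9}} = - \frac{9}{6668}$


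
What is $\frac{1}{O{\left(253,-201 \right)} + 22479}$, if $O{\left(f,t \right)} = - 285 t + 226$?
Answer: $\frac{1}{79990} \approx 1.2502 \cdot 10^{-5}$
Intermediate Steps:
$O{\left(f,t \right)} = 226 - 285 t$
$\frac{1}{O{\left(253,-201 \right)} + 22479} = \frac{1}{\left(226 - -57285\right) + 22479} = \frac{1}{\left(226 + 57285\right) + 22479} = \frac{1}{57511 + 22479} = \frac{1}{79990}$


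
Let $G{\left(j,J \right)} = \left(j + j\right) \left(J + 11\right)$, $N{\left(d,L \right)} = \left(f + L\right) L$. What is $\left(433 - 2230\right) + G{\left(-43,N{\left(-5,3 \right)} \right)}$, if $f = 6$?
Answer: $-5065$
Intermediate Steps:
$N{\left(d,L \right)} = L \left(6 + L\right)$ ($N{\left(d,L \right)} = \left(6 + L\right) L = L \left(6 + L\right)$)
$G{\left(j,J \right)} = 2 j \left(11 + J\right)$
$\left(433 - 2230\right) + G{\left(-43,N{\left(-5,3 \right)} \right)} = \left(433 - 2230\right) + 2 \left(-43\right) \left(11 + 3 \left(6 + 3\right)\right) = -1797 + 2 \left(-43\right) \left(11 + 3 \cdot 9\right) = -1797 + 2 \left(-43\right) \left(11 + 27\right) = -1797 + 2 \left(-43\right) 38 = -1797 - 3268 = -5065$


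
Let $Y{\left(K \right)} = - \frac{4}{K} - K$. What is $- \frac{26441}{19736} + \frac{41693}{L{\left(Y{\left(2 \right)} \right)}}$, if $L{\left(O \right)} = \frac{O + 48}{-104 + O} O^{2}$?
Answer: $- \frac{2777710739}{434192} \approx -6397.4$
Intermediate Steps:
$Y{\left(K \right)} = - K - \frac{4}{K}$
$L{\left(O \right)} = \frac{O^{2} \left(48 + O\right)}{-104 + O}$ ($L{\left(O \right)} = \frac{48 + O}{-104 + O} O^{2} = \frac{O^{2} \left(48 + O\right)}{-104 + O}$)
$- \frac{26441}{19736} + \frac{41693}{L{\left(Y{\left(2 \right)} \right)}} = - \frac{26441}{19736} + \frac{41693}{\left(\left(-1\right) 2 - \frac{4}{2}\right)^{2} \frac{1}{-104 - \left(2 + \frac{4}{2}\right)} \left(48 - \left(2 + \frac{4}{2}\right)\right)} = \left(-26441\right) \frac{1}{19736} + \frac{41693}{\left(-2 - 2\right)^{2} \frac{1}{-104 - 4} \left(48 - 4\right)} = - \frac{26441}{19736} + \frac{41693}{\left(-2 - 2\right)^{2} \frac{1}{-104 - 4} \left(48 - 4\right)} = - \frac{26441}{19736} + \frac{41693}{\left(-4\right)^{2} \frac{1}{-104 - 4} \left(48 - 4\right)} = - \frac{26441}{19736} + \frac{41693}{16 \frac{1}{-108} \cdot 44} = - \frac{26441}{19736} + \frac{41693}{16 \left(- \frac{1}{108}\right) 44} = - \frac{26441}{19736} + \frac{41693}{- \frac{176}{27}} = - \frac{26441}{19736} + 41693 \left(- \frac{27}{176}\right) = - \frac{26441}{19736} - \frac{1125711}{176} = - \frac{2777710739}{434192}$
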